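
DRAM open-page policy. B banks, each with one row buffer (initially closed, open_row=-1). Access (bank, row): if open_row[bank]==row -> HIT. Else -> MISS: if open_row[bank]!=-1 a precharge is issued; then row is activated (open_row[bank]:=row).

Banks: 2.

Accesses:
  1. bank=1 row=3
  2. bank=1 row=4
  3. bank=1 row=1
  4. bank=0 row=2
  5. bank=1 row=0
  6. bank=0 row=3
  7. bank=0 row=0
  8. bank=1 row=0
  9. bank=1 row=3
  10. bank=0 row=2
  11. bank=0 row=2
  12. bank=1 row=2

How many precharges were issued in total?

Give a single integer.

Answer: 8

Derivation:
Acc 1: bank1 row3 -> MISS (open row3); precharges=0
Acc 2: bank1 row4 -> MISS (open row4); precharges=1
Acc 3: bank1 row1 -> MISS (open row1); precharges=2
Acc 4: bank0 row2 -> MISS (open row2); precharges=2
Acc 5: bank1 row0 -> MISS (open row0); precharges=3
Acc 6: bank0 row3 -> MISS (open row3); precharges=4
Acc 7: bank0 row0 -> MISS (open row0); precharges=5
Acc 8: bank1 row0 -> HIT
Acc 9: bank1 row3 -> MISS (open row3); precharges=6
Acc 10: bank0 row2 -> MISS (open row2); precharges=7
Acc 11: bank0 row2 -> HIT
Acc 12: bank1 row2 -> MISS (open row2); precharges=8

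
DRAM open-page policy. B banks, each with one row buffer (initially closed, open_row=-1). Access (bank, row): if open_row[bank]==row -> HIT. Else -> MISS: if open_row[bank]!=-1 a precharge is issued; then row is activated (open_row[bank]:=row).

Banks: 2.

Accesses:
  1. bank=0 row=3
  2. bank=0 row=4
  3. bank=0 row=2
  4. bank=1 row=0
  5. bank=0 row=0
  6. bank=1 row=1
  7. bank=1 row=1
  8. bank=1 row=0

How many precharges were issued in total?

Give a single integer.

Acc 1: bank0 row3 -> MISS (open row3); precharges=0
Acc 2: bank0 row4 -> MISS (open row4); precharges=1
Acc 3: bank0 row2 -> MISS (open row2); precharges=2
Acc 4: bank1 row0 -> MISS (open row0); precharges=2
Acc 5: bank0 row0 -> MISS (open row0); precharges=3
Acc 6: bank1 row1 -> MISS (open row1); precharges=4
Acc 7: bank1 row1 -> HIT
Acc 8: bank1 row0 -> MISS (open row0); precharges=5

Answer: 5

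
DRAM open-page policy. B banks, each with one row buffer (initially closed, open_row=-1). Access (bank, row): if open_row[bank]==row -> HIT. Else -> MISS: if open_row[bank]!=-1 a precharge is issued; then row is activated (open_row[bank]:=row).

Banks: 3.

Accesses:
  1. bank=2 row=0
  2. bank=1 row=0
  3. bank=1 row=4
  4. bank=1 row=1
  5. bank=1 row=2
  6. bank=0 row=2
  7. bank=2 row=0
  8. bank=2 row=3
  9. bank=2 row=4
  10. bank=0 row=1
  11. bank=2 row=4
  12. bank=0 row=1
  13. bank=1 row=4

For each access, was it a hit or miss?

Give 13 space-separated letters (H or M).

Answer: M M M M M M H M M M H H M

Derivation:
Acc 1: bank2 row0 -> MISS (open row0); precharges=0
Acc 2: bank1 row0 -> MISS (open row0); precharges=0
Acc 3: bank1 row4 -> MISS (open row4); precharges=1
Acc 4: bank1 row1 -> MISS (open row1); precharges=2
Acc 5: bank1 row2 -> MISS (open row2); precharges=3
Acc 6: bank0 row2 -> MISS (open row2); precharges=3
Acc 7: bank2 row0 -> HIT
Acc 8: bank2 row3 -> MISS (open row3); precharges=4
Acc 9: bank2 row4 -> MISS (open row4); precharges=5
Acc 10: bank0 row1 -> MISS (open row1); precharges=6
Acc 11: bank2 row4 -> HIT
Acc 12: bank0 row1 -> HIT
Acc 13: bank1 row4 -> MISS (open row4); precharges=7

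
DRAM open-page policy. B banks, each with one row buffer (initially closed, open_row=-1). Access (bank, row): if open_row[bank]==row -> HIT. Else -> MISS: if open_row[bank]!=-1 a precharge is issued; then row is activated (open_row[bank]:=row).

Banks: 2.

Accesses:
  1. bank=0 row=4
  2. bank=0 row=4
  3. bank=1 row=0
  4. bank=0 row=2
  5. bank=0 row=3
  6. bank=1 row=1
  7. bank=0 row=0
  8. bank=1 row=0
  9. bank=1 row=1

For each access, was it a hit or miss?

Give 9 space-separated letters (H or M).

Acc 1: bank0 row4 -> MISS (open row4); precharges=0
Acc 2: bank0 row4 -> HIT
Acc 3: bank1 row0 -> MISS (open row0); precharges=0
Acc 4: bank0 row2 -> MISS (open row2); precharges=1
Acc 5: bank0 row3 -> MISS (open row3); precharges=2
Acc 6: bank1 row1 -> MISS (open row1); precharges=3
Acc 7: bank0 row0 -> MISS (open row0); precharges=4
Acc 8: bank1 row0 -> MISS (open row0); precharges=5
Acc 9: bank1 row1 -> MISS (open row1); precharges=6

Answer: M H M M M M M M M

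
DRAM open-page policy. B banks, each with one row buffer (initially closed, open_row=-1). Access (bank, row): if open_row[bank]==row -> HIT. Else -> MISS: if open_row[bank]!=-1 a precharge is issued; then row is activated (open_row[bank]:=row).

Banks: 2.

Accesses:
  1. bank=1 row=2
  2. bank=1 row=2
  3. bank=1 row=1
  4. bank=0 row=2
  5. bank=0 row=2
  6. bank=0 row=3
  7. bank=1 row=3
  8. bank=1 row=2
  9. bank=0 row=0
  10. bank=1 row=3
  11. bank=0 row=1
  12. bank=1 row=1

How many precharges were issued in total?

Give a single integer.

Acc 1: bank1 row2 -> MISS (open row2); precharges=0
Acc 2: bank1 row2 -> HIT
Acc 3: bank1 row1 -> MISS (open row1); precharges=1
Acc 4: bank0 row2 -> MISS (open row2); precharges=1
Acc 5: bank0 row2 -> HIT
Acc 6: bank0 row3 -> MISS (open row3); precharges=2
Acc 7: bank1 row3 -> MISS (open row3); precharges=3
Acc 8: bank1 row2 -> MISS (open row2); precharges=4
Acc 9: bank0 row0 -> MISS (open row0); precharges=5
Acc 10: bank1 row3 -> MISS (open row3); precharges=6
Acc 11: bank0 row1 -> MISS (open row1); precharges=7
Acc 12: bank1 row1 -> MISS (open row1); precharges=8

Answer: 8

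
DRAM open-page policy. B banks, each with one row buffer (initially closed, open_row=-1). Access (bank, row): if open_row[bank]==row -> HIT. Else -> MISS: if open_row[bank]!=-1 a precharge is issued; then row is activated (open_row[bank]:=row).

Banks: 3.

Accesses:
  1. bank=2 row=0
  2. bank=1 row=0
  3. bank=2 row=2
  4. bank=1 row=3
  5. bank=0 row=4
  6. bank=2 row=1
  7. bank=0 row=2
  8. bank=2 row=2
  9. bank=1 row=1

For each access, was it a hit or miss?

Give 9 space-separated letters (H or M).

Acc 1: bank2 row0 -> MISS (open row0); precharges=0
Acc 2: bank1 row0 -> MISS (open row0); precharges=0
Acc 3: bank2 row2 -> MISS (open row2); precharges=1
Acc 4: bank1 row3 -> MISS (open row3); precharges=2
Acc 5: bank0 row4 -> MISS (open row4); precharges=2
Acc 6: bank2 row1 -> MISS (open row1); precharges=3
Acc 7: bank0 row2 -> MISS (open row2); precharges=4
Acc 8: bank2 row2 -> MISS (open row2); precharges=5
Acc 9: bank1 row1 -> MISS (open row1); precharges=6

Answer: M M M M M M M M M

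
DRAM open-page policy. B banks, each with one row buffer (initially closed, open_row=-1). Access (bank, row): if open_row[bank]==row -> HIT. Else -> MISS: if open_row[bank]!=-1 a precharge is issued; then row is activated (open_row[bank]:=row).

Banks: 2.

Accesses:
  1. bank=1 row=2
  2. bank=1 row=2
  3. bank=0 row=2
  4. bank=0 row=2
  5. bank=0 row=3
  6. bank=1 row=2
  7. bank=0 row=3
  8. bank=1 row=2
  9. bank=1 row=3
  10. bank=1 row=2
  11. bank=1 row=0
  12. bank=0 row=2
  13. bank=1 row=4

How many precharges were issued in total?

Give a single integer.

Acc 1: bank1 row2 -> MISS (open row2); precharges=0
Acc 2: bank1 row2 -> HIT
Acc 3: bank0 row2 -> MISS (open row2); precharges=0
Acc 4: bank0 row2 -> HIT
Acc 5: bank0 row3 -> MISS (open row3); precharges=1
Acc 6: bank1 row2 -> HIT
Acc 7: bank0 row3 -> HIT
Acc 8: bank1 row2 -> HIT
Acc 9: bank1 row3 -> MISS (open row3); precharges=2
Acc 10: bank1 row2 -> MISS (open row2); precharges=3
Acc 11: bank1 row0 -> MISS (open row0); precharges=4
Acc 12: bank0 row2 -> MISS (open row2); precharges=5
Acc 13: bank1 row4 -> MISS (open row4); precharges=6

Answer: 6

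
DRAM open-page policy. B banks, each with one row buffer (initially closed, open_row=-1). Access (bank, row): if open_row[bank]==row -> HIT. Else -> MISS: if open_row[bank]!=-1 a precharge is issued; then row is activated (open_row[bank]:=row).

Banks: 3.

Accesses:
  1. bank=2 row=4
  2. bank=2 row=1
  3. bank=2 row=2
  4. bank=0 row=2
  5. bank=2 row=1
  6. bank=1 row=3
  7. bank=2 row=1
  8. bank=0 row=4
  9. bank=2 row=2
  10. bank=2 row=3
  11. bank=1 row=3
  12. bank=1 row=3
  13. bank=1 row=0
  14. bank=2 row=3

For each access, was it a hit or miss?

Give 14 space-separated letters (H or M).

Answer: M M M M M M H M M M H H M H

Derivation:
Acc 1: bank2 row4 -> MISS (open row4); precharges=0
Acc 2: bank2 row1 -> MISS (open row1); precharges=1
Acc 3: bank2 row2 -> MISS (open row2); precharges=2
Acc 4: bank0 row2 -> MISS (open row2); precharges=2
Acc 5: bank2 row1 -> MISS (open row1); precharges=3
Acc 6: bank1 row3 -> MISS (open row3); precharges=3
Acc 7: bank2 row1 -> HIT
Acc 8: bank0 row4 -> MISS (open row4); precharges=4
Acc 9: bank2 row2 -> MISS (open row2); precharges=5
Acc 10: bank2 row3 -> MISS (open row3); precharges=6
Acc 11: bank1 row3 -> HIT
Acc 12: bank1 row3 -> HIT
Acc 13: bank1 row0 -> MISS (open row0); precharges=7
Acc 14: bank2 row3 -> HIT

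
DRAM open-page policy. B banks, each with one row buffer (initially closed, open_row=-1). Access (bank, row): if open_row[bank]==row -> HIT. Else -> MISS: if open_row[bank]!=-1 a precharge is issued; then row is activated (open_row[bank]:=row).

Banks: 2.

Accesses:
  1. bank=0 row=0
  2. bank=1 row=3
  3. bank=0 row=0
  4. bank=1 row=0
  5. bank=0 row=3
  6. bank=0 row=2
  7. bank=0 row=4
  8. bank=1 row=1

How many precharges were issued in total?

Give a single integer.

Answer: 5

Derivation:
Acc 1: bank0 row0 -> MISS (open row0); precharges=0
Acc 2: bank1 row3 -> MISS (open row3); precharges=0
Acc 3: bank0 row0 -> HIT
Acc 4: bank1 row0 -> MISS (open row0); precharges=1
Acc 5: bank0 row3 -> MISS (open row3); precharges=2
Acc 6: bank0 row2 -> MISS (open row2); precharges=3
Acc 7: bank0 row4 -> MISS (open row4); precharges=4
Acc 8: bank1 row1 -> MISS (open row1); precharges=5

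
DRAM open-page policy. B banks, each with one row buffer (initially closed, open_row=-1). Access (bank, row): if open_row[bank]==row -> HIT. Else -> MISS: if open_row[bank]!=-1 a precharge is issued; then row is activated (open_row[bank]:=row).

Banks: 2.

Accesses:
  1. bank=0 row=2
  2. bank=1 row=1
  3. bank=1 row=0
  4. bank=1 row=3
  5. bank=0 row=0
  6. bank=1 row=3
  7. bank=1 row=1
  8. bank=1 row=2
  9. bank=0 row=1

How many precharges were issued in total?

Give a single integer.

Acc 1: bank0 row2 -> MISS (open row2); precharges=0
Acc 2: bank1 row1 -> MISS (open row1); precharges=0
Acc 3: bank1 row0 -> MISS (open row0); precharges=1
Acc 4: bank1 row3 -> MISS (open row3); precharges=2
Acc 5: bank0 row0 -> MISS (open row0); precharges=3
Acc 6: bank1 row3 -> HIT
Acc 7: bank1 row1 -> MISS (open row1); precharges=4
Acc 8: bank1 row2 -> MISS (open row2); precharges=5
Acc 9: bank0 row1 -> MISS (open row1); precharges=6

Answer: 6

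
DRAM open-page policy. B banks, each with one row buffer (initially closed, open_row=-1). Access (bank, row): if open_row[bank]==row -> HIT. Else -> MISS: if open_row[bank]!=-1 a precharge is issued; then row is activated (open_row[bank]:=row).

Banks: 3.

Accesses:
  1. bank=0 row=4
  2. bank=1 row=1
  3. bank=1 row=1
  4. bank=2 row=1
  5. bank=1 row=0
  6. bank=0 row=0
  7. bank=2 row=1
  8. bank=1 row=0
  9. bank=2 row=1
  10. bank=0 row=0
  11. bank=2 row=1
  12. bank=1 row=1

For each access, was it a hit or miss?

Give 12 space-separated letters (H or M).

Acc 1: bank0 row4 -> MISS (open row4); precharges=0
Acc 2: bank1 row1 -> MISS (open row1); precharges=0
Acc 3: bank1 row1 -> HIT
Acc 4: bank2 row1 -> MISS (open row1); precharges=0
Acc 5: bank1 row0 -> MISS (open row0); precharges=1
Acc 6: bank0 row0 -> MISS (open row0); precharges=2
Acc 7: bank2 row1 -> HIT
Acc 8: bank1 row0 -> HIT
Acc 9: bank2 row1 -> HIT
Acc 10: bank0 row0 -> HIT
Acc 11: bank2 row1 -> HIT
Acc 12: bank1 row1 -> MISS (open row1); precharges=3

Answer: M M H M M M H H H H H M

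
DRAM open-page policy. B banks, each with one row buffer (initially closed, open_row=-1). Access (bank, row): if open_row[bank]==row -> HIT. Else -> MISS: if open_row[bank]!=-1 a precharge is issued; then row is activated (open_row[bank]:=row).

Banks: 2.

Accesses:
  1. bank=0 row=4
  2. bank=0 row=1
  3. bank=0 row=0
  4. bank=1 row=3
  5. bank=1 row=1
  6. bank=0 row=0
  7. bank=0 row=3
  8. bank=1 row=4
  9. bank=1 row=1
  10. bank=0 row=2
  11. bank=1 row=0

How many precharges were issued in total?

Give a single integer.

Answer: 8

Derivation:
Acc 1: bank0 row4 -> MISS (open row4); precharges=0
Acc 2: bank0 row1 -> MISS (open row1); precharges=1
Acc 3: bank0 row0 -> MISS (open row0); precharges=2
Acc 4: bank1 row3 -> MISS (open row3); precharges=2
Acc 5: bank1 row1 -> MISS (open row1); precharges=3
Acc 6: bank0 row0 -> HIT
Acc 7: bank0 row3 -> MISS (open row3); precharges=4
Acc 8: bank1 row4 -> MISS (open row4); precharges=5
Acc 9: bank1 row1 -> MISS (open row1); precharges=6
Acc 10: bank0 row2 -> MISS (open row2); precharges=7
Acc 11: bank1 row0 -> MISS (open row0); precharges=8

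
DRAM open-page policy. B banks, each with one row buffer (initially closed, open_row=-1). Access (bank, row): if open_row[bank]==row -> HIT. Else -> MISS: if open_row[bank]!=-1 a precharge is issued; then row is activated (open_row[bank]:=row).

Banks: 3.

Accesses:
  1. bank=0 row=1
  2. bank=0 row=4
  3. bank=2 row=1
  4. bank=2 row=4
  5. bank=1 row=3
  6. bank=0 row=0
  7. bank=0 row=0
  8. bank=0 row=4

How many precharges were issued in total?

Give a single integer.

Acc 1: bank0 row1 -> MISS (open row1); precharges=0
Acc 2: bank0 row4 -> MISS (open row4); precharges=1
Acc 3: bank2 row1 -> MISS (open row1); precharges=1
Acc 4: bank2 row4 -> MISS (open row4); precharges=2
Acc 5: bank1 row3 -> MISS (open row3); precharges=2
Acc 6: bank0 row0 -> MISS (open row0); precharges=3
Acc 7: bank0 row0 -> HIT
Acc 8: bank0 row4 -> MISS (open row4); precharges=4

Answer: 4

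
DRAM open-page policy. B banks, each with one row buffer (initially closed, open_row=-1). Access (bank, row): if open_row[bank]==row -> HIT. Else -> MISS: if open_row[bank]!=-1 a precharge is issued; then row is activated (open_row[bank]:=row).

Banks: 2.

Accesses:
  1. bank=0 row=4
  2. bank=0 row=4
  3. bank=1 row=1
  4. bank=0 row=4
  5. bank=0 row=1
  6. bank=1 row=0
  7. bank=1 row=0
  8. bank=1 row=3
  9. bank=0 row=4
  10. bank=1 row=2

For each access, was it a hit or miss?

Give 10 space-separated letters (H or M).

Answer: M H M H M M H M M M

Derivation:
Acc 1: bank0 row4 -> MISS (open row4); precharges=0
Acc 2: bank0 row4 -> HIT
Acc 3: bank1 row1 -> MISS (open row1); precharges=0
Acc 4: bank0 row4 -> HIT
Acc 5: bank0 row1 -> MISS (open row1); precharges=1
Acc 6: bank1 row0 -> MISS (open row0); precharges=2
Acc 7: bank1 row0 -> HIT
Acc 8: bank1 row3 -> MISS (open row3); precharges=3
Acc 9: bank0 row4 -> MISS (open row4); precharges=4
Acc 10: bank1 row2 -> MISS (open row2); precharges=5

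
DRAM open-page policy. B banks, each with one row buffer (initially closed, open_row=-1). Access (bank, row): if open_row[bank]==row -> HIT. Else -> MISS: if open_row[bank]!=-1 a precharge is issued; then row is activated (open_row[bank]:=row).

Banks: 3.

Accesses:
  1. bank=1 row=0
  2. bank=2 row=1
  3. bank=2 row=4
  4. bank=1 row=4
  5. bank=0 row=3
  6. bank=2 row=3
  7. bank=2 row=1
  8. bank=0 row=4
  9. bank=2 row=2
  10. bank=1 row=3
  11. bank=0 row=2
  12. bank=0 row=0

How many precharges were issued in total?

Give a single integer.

Acc 1: bank1 row0 -> MISS (open row0); precharges=0
Acc 2: bank2 row1 -> MISS (open row1); precharges=0
Acc 3: bank2 row4 -> MISS (open row4); precharges=1
Acc 4: bank1 row4 -> MISS (open row4); precharges=2
Acc 5: bank0 row3 -> MISS (open row3); precharges=2
Acc 6: bank2 row3 -> MISS (open row3); precharges=3
Acc 7: bank2 row1 -> MISS (open row1); precharges=4
Acc 8: bank0 row4 -> MISS (open row4); precharges=5
Acc 9: bank2 row2 -> MISS (open row2); precharges=6
Acc 10: bank1 row3 -> MISS (open row3); precharges=7
Acc 11: bank0 row2 -> MISS (open row2); precharges=8
Acc 12: bank0 row0 -> MISS (open row0); precharges=9

Answer: 9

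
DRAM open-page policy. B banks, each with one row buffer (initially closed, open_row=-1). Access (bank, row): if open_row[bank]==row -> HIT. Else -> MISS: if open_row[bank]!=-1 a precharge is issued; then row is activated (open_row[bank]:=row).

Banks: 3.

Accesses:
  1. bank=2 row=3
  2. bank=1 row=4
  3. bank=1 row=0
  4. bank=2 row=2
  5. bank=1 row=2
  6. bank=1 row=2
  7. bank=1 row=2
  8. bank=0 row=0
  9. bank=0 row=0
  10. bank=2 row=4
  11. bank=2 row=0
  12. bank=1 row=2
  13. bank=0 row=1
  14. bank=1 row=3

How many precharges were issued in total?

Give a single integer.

Answer: 7

Derivation:
Acc 1: bank2 row3 -> MISS (open row3); precharges=0
Acc 2: bank1 row4 -> MISS (open row4); precharges=0
Acc 3: bank1 row0 -> MISS (open row0); precharges=1
Acc 4: bank2 row2 -> MISS (open row2); precharges=2
Acc 5: bank1 row2 -> MISS (open row2); precharges=3
Acc 6: bank1 row2 -> HIT
Acc 7: bank1 row2 -> HIT
Acc 8: bank0 row0 -> MISS (open row0); precharges=3
Acc 9: bank0 row0 -> HIT
Acc 10: bank2 row4 -> MISS (open row4); precharges=4
Acc 11: bank2 row0 -> MISS (open row0); precharges=5
Acc 12: bank1 row2 -> HIT
Acc 13: bank0 row1 -> MISS (open row1); precharges=6
Acc 14: bank1 row3 -> MISS (open row3); precharges=7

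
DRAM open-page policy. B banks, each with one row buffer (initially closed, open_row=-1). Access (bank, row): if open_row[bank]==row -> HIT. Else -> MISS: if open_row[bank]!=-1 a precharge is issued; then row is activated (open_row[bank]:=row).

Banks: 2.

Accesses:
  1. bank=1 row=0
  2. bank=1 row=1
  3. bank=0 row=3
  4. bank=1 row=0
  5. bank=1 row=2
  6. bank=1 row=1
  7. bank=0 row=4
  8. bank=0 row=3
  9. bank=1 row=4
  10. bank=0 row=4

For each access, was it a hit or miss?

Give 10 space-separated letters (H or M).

Answer: M M M M M M M M M M

Derivation:
Acc 1: bank1 row0 -> MISS (open row0); precharges=0
Acc 2: bank1 row1 -> MISS (open row1); precharges=1
Acc 3: bank0 row3 -> MISS (open row3); precharges=1
Acc 4: bank1 row0 -> MISS (open row0); precharges=2
Acc 5: bank1 row2 -> MISS (open row2); precharges=3
Acc 6: bank1 row1 -> MISS (open row1); precharges=4
Acc 7: bank0 row4 -> MISS (open row4); precharges=5
Acc 8: bank0 row3 -> MISS (open row3); precharges=6
Acc 9: bank1 row4 -> MISS (open row4); precharges=7
Acc 10: bank0 row4 -> MISS (open row4); precharges=8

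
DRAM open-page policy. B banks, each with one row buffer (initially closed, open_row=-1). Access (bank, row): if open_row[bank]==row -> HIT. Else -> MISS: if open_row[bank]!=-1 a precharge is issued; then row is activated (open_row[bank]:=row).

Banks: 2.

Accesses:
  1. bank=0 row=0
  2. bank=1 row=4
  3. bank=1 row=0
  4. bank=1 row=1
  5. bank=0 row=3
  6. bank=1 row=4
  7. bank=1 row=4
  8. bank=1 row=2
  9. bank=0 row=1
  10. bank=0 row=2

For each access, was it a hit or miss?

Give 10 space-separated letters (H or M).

Acc 1: bank0 row0 -> MISS (open row0); precharges=0
Acc 2: bank1 row4 -> MISS (open row4); precharges=0
Acc 3: bank1 row0 -> MISS (open row0); precharges=1
Acc 4: bank1 row1 -> MISS (open row1); precharges=2
Acc 5: bank0 row3 -> MISS (open row3); precharges=3
Acc 6: bank1 row4 -> MISS (open row4); precharges=4
Acc 7: bank1 row4 -> HIT
Acc 8: bank1 row2 -> MISS (open row2); precharges=5
Acc 9: bank0 row1 -> MISS (open row1); precharges=6
Acc 10: bank0 row2 -> MISS (open row2); precharges=7

Answer: M M M M M M H M M M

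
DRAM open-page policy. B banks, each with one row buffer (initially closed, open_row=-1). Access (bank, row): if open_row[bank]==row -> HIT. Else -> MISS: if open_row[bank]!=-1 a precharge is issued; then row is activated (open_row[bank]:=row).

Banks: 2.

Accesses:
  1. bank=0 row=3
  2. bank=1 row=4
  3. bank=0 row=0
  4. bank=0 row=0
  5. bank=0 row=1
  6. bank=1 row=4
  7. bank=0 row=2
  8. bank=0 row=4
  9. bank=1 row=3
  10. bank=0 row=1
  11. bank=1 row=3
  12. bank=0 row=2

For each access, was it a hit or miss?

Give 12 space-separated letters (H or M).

Acc 1: bank0 row3 -> MISS (open row3); precharges=0
Acc 2: bank1 row4 -> MISS (open row4); precharges=0
Acc 3: bank0 row0 -> MISS (open row0); precharges=1
Acc 4: bank0 row0 -> HIT
Acc 5: bank0 row1 -> MISS (open row1); precharges=2
Acc 6: bank1 row4 -> HIT
Acc 7: bank0 row2 -> MISS (open row2); precharges=3
Acc 8: bank0 row4 -> MISS (open row4); precharges=4
Acc 9: bank1 row3 -> MISS (open row3); precharges=5
Acc 10: bank0 row1 -> MISS (open row1); precharges=6
Acc 11: bank1 row3 -> HIT
Acc 12: bank0 row2 -> MISS (open row2); precharges=7

Answer: M M M H M H M M M M H M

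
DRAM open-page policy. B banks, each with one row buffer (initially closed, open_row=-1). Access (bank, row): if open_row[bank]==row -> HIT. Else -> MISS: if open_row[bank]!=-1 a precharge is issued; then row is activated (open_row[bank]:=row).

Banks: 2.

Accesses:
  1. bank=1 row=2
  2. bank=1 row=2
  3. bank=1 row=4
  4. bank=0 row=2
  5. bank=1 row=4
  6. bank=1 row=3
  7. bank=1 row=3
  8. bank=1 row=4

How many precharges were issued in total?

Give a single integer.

Acc 1: bank1 row2 -> MISS (open row2); precharges=0
Acc 2: bank1 row2 -> HIT
Acc 3: bank1 row4 -> MISS (open row4); precharges=1
Acc 4: bank0 row2 -> MISS (open row2); precharges=1
Acc 5: bank1 row4 -> HIT
Acc 6: bank1 row3 -> MISS (open row3); precharges=2
Acc 7: bank1 row3 -> HIT
Acc 8: bank1 row4 -> MISS (open row4); precharges=3

Answer: 3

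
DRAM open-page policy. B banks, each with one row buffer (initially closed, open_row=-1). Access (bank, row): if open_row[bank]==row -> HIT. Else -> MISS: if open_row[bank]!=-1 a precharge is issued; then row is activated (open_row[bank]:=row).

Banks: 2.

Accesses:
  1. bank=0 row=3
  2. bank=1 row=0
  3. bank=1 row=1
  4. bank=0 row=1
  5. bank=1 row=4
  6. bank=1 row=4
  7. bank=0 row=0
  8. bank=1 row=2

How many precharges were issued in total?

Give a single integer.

Acc 1: bank0 row3 -> MISS (open row3); precharges=0
Acc 2: bank1 row0 -> MISS (open row0); precharges=0
Acc 3: bank1 row1 -> MISS (open row1); precharges=1
Acc 4: bank0 row1 -> MISS (open row1); precharges=2
Acc 5: bank1 row4 -> MISS (open row4); precharges=3
Acc 6: bank1 row4 -> HIT
Acc 7: bank0 row0 -> MISS (open row0); precharges=4
Acc 8: bank1 row2 -> MISS (open row2); precharges=5

Answer: 5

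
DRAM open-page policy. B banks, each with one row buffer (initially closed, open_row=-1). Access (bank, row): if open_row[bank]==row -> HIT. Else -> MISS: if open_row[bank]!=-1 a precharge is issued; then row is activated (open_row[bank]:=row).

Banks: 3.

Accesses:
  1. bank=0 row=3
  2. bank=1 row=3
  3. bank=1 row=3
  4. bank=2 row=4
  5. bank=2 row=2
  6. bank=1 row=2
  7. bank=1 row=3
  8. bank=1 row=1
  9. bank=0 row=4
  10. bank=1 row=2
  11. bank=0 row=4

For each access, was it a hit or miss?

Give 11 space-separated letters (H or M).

Answer: M M H M M M M M M M H

Derivation:
Acc 1: bank0 row3 -> MISS (open row3); precharges=0
Acc 2: bank1 row3 -> MISS (open row3); precharges=0
Acc 3: bank1 row3 -> HIT
Acc 4: bank2 row4 -> MISS (open row4); precharges=0
Acc 5: bank2 row2 -> MISS (open row2); precharges=1
Acc 6: bank1 row2 -> MISS (open row2); precharges=2
Acc 7: bank1 row3 -> MISS (open row3); precharges=3
Acc 8: bank1 row1 -> MISS (open row1); precharges=4
Acc 9: bank0 row4 -> MISS (open row4); precharges=5
Acc 10: bank1 row2 -> MISS (open row2); precharges=6
Acc 11: bank0 row4 -> HIT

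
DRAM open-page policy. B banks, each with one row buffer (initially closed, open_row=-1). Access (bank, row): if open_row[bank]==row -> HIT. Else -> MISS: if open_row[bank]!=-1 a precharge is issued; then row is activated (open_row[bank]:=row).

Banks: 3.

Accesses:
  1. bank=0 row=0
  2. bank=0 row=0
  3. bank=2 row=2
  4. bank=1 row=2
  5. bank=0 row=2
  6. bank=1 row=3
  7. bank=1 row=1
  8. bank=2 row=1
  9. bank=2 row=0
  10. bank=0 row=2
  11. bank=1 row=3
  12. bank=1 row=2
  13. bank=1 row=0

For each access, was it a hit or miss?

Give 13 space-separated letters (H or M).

Answer: M H M M M M M M M H M M M

Derivation:
Acc 1: bank0 row0 -> MISS (open row0); precharges=0
Acc 2: bank0 row0 -> HIT
Acc 3: bank2 row2 -> MISS (open row2); precharges=0
Acc 4: bank1 row2 -> MISS (open row2); precharges=0
Acc 5: bank0 row2 -> MISS (open row2); precharges=1
Acc 6: bank1 row3 -> MISS (open row3); precharges=2
Acc 7: bank1 row1 -> MISS (open row1); precharges=3
Acc 8: bank2 row1 -> MISS (open row1); precharges=4
Acc 9: bank2 row0 -> MISS (open row0); precharges=5
Acc 10: bank0 row2 -> HIT
Acc 11: bank1 row3 -> MISS (open row3); precharges=6
Acc 12: bank1 row2 -> MISS (open row2); precharges=7
Acc 13: bank1 row0 -> MISS (open row0); precharges=8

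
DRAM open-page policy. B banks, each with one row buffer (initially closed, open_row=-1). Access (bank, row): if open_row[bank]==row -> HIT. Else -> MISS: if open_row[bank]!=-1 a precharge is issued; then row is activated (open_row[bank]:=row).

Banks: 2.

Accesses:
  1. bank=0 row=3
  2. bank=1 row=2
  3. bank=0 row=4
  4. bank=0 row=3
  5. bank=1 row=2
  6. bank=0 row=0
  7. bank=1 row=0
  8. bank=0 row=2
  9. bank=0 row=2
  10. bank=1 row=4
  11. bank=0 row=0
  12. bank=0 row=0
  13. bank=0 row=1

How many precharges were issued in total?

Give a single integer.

Answer: 8

Derivation:
Acc 1: bank0 row3 -> MISS (open row3); precharges=0
Acc 2: bank1 row2 -> MISS (open row2); precharges=0
Acc 3: bank0 row4 -> MISS (open row4); precharges=1
Acc 4: bank0 row3 -> MISS (open row3); precharges=2
Acc 5: bank1 row2 -> HIT
Acc 6: bank0 row0 -> MISS (open row0); precharges=3
Acc 7: bank1 row0 -> MISS (open row0); precharges=4
Acc 8: bank0 row2 -> MISS (open row2); precharges=5
Acc 9: bank0 row2 -> HIT
Acc 10: bank1 row4 -> MISS (open row4); precharges=6
Acc 11: bank0 row0 -> MISS (open row0); precharges=7
Acc 12: bank0 row0 -> HIT
Acc 13: bank0 row1 -> MISS (open row1); precharges=8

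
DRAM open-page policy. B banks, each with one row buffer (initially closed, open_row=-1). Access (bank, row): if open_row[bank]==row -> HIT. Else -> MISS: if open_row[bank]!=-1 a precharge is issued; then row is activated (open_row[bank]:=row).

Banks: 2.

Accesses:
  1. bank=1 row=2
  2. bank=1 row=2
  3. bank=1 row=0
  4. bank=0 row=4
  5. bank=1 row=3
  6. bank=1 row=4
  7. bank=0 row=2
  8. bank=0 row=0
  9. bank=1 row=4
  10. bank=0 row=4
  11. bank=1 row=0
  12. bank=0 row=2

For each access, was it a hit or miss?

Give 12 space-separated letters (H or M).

Answer: M H M M M M M M H M M M

Derivation:
Acc 1: bank1 row2 -> MISS (open row2); precharges=0
Acc 2: bank1 row2 -> HIT
Acc 3: bank1 row0 -> MISS (open row0); precharges=1
Acc 4: bank0 row4 -> MISS (open row4); precharges=1
Acc 5: bank1 row3 -> MISS (open row3); precharges=2
Acc 6: bank1 row4 -> MISS (open row4); precharges=3
Acc 7: bank0 row2 -> MISS (open row2); precharges=4
Acc 8: bank0 row0 -> MISS (open row0); precharges=5
Acc 9: bank1 row4 -> HIT
Acc 10: bank0 row4 -> MISS (open row4); precharges=6
Acc 11: bank1 row0 -> MISS (open row0); precharges=7
Acc 12: bank0 row2 -> MISS (open row2); precharges=8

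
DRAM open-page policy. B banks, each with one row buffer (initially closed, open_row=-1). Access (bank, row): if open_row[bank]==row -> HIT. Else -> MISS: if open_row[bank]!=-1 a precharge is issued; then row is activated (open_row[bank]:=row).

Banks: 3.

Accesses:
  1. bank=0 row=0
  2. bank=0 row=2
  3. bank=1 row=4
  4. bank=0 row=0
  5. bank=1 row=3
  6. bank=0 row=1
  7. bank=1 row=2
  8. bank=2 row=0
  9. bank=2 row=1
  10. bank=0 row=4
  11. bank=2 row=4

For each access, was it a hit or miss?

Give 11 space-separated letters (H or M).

Acc 1: bank0 row0 -> MISS (open row0); precharges=0
Acc 2: bank0 row2 -> MISS (open row2); precharges=1
Acc 3: bank1 row4 -> MISS (open row4); precharges=1
Acc 4: bank0 row0 -> MISS (open row0); precharges=2
Acc 5: bank1 row3 -> MISS (open row3); precharges=3
Acc 6: bank0 row1 -> MISS (open row1); precharges=4
Acc 7: bank1 row2 -> MISS (open row2); precharges=5
Acc 8: bank2 row0 -> MISS (open row0); precharges=5
Acc 9: bank2 row1 -> MISS (open row1); precharges=6
Acc 10: bank0 row4 -> MISS (open row4); precharges=7
Acc 11: bank2 row4 -> MISS (open row4); precharges=8

Answer: M M M M M M M M M M M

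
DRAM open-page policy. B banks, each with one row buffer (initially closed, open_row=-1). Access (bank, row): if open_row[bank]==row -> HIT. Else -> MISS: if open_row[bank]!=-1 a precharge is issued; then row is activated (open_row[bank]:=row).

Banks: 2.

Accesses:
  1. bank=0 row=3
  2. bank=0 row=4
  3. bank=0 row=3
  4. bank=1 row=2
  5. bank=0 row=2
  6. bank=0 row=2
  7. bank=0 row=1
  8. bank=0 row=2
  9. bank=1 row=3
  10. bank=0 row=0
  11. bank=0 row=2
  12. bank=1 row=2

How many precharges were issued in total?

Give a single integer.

Acc 1: bank0 row3 -> MISS (open row3); precharges=0
Acc 2: bank0 row4 -> MISS (open row4); precharges=1
Acc 3: bank0 row3 -> MISS (open row3); precharges=2
Acc 4: bank1 row2 -> MISS (open row2); precharges=2
Acc 5: bank0 row2 -> MISS (open row2); precharges=3
Acc 6: bank0 row2 -> HIT
Acc 7: bank0 row1 -> MISS (open row1); precharges=4
Acc 8: bank0 row2 -> MISS (open row2); precharges=5
Acc 9: bank1 row3 -> MISS (open row3); precharges=6
Acc 10: bank0 row0 -> MISS (open row0); precharges=7
Acc 11: bank0 row2 -> MISS (open row2); precharges=8
Acc 12: bank1 row2 -> MISS (open row2); precharges=9

Answer: 9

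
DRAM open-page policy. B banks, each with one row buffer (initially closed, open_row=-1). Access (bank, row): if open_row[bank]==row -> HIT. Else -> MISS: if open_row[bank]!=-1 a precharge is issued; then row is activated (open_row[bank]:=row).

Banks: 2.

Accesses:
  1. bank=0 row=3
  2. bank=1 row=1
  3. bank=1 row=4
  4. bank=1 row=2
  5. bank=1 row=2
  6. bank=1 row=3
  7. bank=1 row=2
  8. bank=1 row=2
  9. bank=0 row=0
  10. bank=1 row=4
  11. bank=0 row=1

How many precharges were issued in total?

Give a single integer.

Acc 1: bank0 row3 -> MISS (open row3); precharges=0
Acc 2: bank1 row1 -> MISS (open row1); precharges=0
Acc 3: bank1 row4 -> MISS (open row4); precharges=1
Acc 4: bank1 row2 -> MISS (open row2); precharges=2
Acc 5: bank1 row2 -> HIT
Acc 6: bank1 row3 -> MISS (open row3); precharges=3
Acc 7: bank1 row2 -> MISS (open row2); precharges=4
Acc 8: bank1 row2 -> HIT
Acc 9: bank0 row0 -> MISS (open row0); precharges=5
Acc 10: bank1 row4 -> MISS (open row4); precharges=6
Acc 11: bank0 row1 -> MISS (open row1); precharges=7

Answer: 7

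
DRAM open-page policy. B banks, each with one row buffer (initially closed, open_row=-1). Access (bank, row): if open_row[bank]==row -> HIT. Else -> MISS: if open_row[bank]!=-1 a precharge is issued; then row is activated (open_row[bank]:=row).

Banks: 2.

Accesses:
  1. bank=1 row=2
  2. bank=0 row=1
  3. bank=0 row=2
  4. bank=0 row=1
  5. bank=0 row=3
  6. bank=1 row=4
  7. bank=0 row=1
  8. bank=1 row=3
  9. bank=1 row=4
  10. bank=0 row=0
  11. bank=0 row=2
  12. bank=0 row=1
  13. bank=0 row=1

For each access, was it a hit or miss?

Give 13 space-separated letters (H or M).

Answer: M M M M M M M M M M M M H

Derivation:
Acc 1: bank1 row2 -> MISS (open row2); precharges=0
Acc 2: bank0 row1 -> MISS (open row1); precharges=0
Acc 3: bank0 row2 -> MISS (open row2); precharges=1
Acc 4: bank0 row1 -> MISS (open row1); precharges=2
Acc 5: bank0 row3 -> MISS (open row3); precharges=3
Acc 6: bank1 row4 -> MISS (open row4); precharges=4
Acc 7: bank0 row1 -> MISS (open row1); precharges=5
Acc 8: bank1 row3 -> MISS (open row3); precharges=6
Acc 9: bank1 row4 -> MISS (open row4); precharges=7
Acc 10: bank0 row0 -> MISS (open row0); precharges=8
Acc 11: bank0 row2 -> MISS (open row2); precharges=9
Acc 12: bank0 row1 -> MISS (open row1); precharges=10
Acc 13: bank0 row1 -> HIT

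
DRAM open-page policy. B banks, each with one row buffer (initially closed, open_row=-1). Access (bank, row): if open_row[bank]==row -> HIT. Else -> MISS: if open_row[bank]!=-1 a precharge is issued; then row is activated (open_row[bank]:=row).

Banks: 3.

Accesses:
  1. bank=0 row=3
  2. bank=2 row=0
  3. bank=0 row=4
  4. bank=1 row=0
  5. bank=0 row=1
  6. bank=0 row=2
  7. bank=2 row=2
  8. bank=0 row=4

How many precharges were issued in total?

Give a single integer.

Answer: 5

Derivation:
Acc 1: bank0 row3 -> MISS (open row3); precharges=0
Acc 2: bank2 row0 -> MISS (open row0); precharges=0
Acc 3: bank0 row4 -> MISS (open row4); precharges=1
Acc 4: bank1 row0 -> MISS (open row0); precharges=1
Acc 5: bank0 row1 -> MISS (open row1); precharges=2
Acc 6: bank0 row2 -> MISS (open row2); precharges=3
Acc 7: bank2 row2 -> MISS (open row2); precharges=4
Acc 8: bank0 row4 -> MISS (open row4); precharges=5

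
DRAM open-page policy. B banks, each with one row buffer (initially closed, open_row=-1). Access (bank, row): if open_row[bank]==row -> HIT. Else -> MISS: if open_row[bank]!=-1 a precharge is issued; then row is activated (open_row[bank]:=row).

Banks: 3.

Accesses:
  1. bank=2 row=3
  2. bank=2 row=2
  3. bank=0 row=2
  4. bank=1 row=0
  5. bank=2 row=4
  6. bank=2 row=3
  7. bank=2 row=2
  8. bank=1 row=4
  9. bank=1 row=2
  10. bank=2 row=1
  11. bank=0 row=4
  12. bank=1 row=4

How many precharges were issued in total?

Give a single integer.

Acc 1: bank2 row3 -> MISS (open row3); precharges=0
Acc 2: bank2 row2 -> MISS (open row2); precharges=1
Acc 3: bank0 row2 -> MISS (open row2); precharges=1
Acc 4: bank1 row0 -> MISS (open row0); precharges=1
Acc 5: bank2 row4 -> MISS (open row4); precharges=2
Acc 6: bank2 row3 -> MISS (open row3); precharges=3
Acc 7: bank2 row2 -> MISS (open row2); precharges=4
Acc 8: bank1 row4 -> MISS (open row4); precharges=5
Acc 9: bank1 row2 -> MISS (open row2); precharges=6
Acc 10: bank2 row1 -> MISS (open row1); precharges=7
Acc 11: bank0 row4 -> MISS (open row4); precharges=8
Acc 12: bank1 row4 -> MISS (open row4); precharges=9

Answer: 9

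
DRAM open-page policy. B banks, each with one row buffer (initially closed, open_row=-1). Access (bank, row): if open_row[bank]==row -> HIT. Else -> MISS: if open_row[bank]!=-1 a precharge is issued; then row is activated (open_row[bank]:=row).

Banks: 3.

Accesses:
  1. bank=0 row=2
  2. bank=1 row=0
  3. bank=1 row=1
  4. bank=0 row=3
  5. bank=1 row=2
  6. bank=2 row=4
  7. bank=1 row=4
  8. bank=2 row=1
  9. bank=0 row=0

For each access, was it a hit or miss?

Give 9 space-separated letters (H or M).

Acc 1: bank0 row2 -> MISS (open row2); precharges=0
Acc 2: bank1 row0 -> MISS (open row0); precharges=0
Acc 3: bank1 row1 -> MISS (open row1); precharges=1
Acc 4: bank0 row3 -> MISS (open row3); precharges=2
Acc 5: bank1 row2 -> MISS (open row2); precharges=3
Acc 6: bank2 row4 -> MISS (open row4); precharges=3
Acc 7: bank1 row4 -> MISS (open row4); precharges=4
Acc 8: bank2 row1 -> MISS (open row1); precharges=5
Acc 9: bank0 row0 -> MISS (open row0); precharges=6

Answer: M M M M M M M M M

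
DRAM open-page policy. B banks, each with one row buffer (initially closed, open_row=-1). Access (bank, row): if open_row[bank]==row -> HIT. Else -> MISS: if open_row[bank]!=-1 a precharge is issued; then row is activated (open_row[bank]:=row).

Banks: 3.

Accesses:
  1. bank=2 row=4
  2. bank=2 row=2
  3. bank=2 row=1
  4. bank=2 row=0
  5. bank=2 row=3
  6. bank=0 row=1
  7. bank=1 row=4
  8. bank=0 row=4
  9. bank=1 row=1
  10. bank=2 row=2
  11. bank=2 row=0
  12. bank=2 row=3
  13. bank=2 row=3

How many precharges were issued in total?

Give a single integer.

Acc 1: bank2 row4 -> MISS (open row4); precharges=0
Acc 2: bank2 row2 -> MISS (open row2); precharges=1
Acc 3: bank2 row1 -> MISS (open row1); precharges=2
Acc 4: bank2 row0 -> MISS (open row0); precharges=3
Acc 5: bank2 row3 -> MISS (open row3); precharges=4
Acc 6: bank0 row1 -> MISS (open row1); precharges=4
Acc 7: bank1 row4 -> MISS (open row4); precharges=4
Acc 8: bank0 row4 -> MISS (open row4); precharges=5
Acc 9: bank1 row1 -> MISS (open row1); precharges=6
Acc 10: bank2 row2 -> MISS (open row2); precharges=7
Acc 11: bank2 row0 -> MISS (open row0); precharges=8
Acc 12: bank2 row3 -> MISS (open row3); precharges=9
Acc 13: bank2 row3 -> HIT

Answer: 9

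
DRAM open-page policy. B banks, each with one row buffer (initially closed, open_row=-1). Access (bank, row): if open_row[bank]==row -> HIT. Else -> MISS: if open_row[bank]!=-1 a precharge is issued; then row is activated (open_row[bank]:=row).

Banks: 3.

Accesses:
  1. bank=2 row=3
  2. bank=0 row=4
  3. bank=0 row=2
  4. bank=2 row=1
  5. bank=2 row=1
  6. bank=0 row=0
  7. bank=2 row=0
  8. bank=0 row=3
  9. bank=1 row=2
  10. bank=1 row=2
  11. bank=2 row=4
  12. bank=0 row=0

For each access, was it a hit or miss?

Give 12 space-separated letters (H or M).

Answer: M M M M H M M M M H M M

Derivation:
Acc 1: bank2 row3 -> MISS (open row3); precharges=0
Acc 2: bank0 row4 -> MISS (open row4); precharges=0
Acc 3: bank0 row2 -> MISS (open row2); precharges=1
Acc 4: bank2 row1 -> MISS (open row1); precharges=2
Acc 5: bank2 row1 -> HIT
Acc 6: bank0 row0 -> MISS (open row0); precharges=3
Acc 7: bank2 row0 -> MISS (open row0); precharges=4
Acc 8: bank0 row3 -> MISS (open row3); precharges=5
Acc 9: bank1 row2 -> MISS (open row2); precharges=5
Acc 10: bank1 row2 -> HIT
Acc 11: bank2 row4 -> MISS (open row4); precharges=6
Acc 12: bank0 row0 -> MISS (open row0); precharges=7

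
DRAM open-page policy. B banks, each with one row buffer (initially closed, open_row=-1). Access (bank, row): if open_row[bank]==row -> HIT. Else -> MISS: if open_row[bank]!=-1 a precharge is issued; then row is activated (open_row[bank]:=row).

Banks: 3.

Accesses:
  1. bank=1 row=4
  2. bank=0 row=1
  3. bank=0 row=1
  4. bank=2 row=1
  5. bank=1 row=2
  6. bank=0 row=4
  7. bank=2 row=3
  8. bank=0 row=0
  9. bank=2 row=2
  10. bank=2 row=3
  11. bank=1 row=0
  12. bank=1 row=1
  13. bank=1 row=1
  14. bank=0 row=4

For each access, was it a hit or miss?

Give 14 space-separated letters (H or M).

Acc 1: bank1 row4 -> MISS (open row4); precharges=0
Acc 2: bank0 row1 -> MISS (open row1); precharges=0
Acc 3: bank0 row1 -> HIT
Acc 4: bank2 row1 -> MISS (open row1); precharges=0
Acc 5: bank1 row2 -> MISS (open row2); precharges=1
Acc 6: bank0 row4 -> MISS (open row4); precharges=2
Acc 7: bank2 row3 -> MISS (open row3); precharges=3
Acc 8: bank0 row0 -> MISS (open row0); precharges=4
Acc 9: bank2 row2 -> MISS (open row2); precharges=5
Acc 10: bank2 row3 -> MISS (open row3); precharges=6
Acc 11: bank1 row0 -> MISS (open row0); precharges=7
Acc 12: bank1 row1 -> MISS (open row1); precharges=8
Acc 13: bank1 row1 -> HIT
Acc 14: bank0 row4 -> MISS (open row4); precharges=9

Answer: M M H M M M M M M M M M H M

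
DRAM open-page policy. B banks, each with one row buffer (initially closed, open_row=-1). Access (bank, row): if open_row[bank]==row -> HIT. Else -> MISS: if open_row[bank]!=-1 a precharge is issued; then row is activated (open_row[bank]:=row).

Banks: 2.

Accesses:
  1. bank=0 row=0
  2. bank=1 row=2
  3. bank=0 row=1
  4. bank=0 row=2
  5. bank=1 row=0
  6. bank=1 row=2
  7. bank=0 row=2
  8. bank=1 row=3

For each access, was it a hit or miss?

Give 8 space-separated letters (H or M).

Answer: M M M M M M H M

Derivation:
Acc 1: bank0 row0 -> MISS (open row0); precharges=0
Acc 2: bank1 row2 -> MISS (open row2); precharges=0
Acc 3: bank0 row1 -> MISS (open row1); precharges=1
Acc 4: bank0 row2 -> MISS (open row2); precharges=2
Acc 5: bank1 row0 -> MISS (open row0); precharges=3
Acc 6: bank1 row2 -> MISS (open row2); precharges=4
Acc 7: bank0 row2 -> HIT
Acc 8: bank1 row3 -> MISS (open row3); precharges=5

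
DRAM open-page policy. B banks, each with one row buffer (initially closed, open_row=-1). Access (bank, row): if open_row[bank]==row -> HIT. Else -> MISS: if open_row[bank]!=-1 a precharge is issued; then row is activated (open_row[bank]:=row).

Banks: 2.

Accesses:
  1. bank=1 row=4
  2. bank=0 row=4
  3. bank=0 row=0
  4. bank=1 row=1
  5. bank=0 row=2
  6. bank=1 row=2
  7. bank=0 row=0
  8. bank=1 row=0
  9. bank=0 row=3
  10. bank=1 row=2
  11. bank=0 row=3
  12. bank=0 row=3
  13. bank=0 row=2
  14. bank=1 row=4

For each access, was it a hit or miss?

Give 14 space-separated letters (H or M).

Answer: M M M M M M M M M M H H M M

Derivation:
Acc 1: bank1 row4 -> MISS (open row4); precharges=0
Acc 2: bank0 row4 -> MISS (open row4); precharges=0
Acc 3: bank0 row0 -> MISS (open row0); precharges=1
Acc 4: bank1 row1 -> MISS (open row1); precharges=2
Acc 5: bank0 row2 -> MISS (open row2); precharges=3
Acc 6: bank1 row2 -> MISS (open row2); precharges=4
Acc 7: bank0 row0 -> MISS (open row0); precharges=5
Acc 8: bank1 row0 -> MISS (open row0); precharges=6
Acc 9: bank0 row3 -> MISS (open row3); precharges=7
Acc 10: bank1 row2 -> MISS (open row2); precharges=8
Acc 11: bank0 row3 -> HIT
Acc 12: bank0 row3 -> HIT
Acc 13: bank0 row2 -> MISS (open row2); precharges=9
Acc 14: bank1 row4 -> MISS (open row4); precharges=10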